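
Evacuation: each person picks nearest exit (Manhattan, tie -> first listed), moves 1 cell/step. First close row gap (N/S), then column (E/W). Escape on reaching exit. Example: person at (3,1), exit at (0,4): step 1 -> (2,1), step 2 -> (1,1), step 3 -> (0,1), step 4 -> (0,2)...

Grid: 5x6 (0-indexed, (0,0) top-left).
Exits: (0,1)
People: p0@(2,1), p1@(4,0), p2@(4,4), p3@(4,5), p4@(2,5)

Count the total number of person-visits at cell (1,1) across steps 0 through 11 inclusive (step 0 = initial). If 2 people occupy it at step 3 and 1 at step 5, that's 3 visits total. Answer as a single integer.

Answer: 1

Derivation:
Step 0: p0@(2,1) p1@(4,0) p2@(4,4) p3@(4,5) p4@(2,5) -> at (1,1): 0 [-], cum=0
Step 1: p0@(1,1) p1@(3,0) p2@(3,4) p3@(3,5) p4@(1,5) -> at (1,1): 1 [p0], cum=1
Step 2: p0@ESC p1@(2,0) p2@(2,4) p3@(2,5) p4@(0,5) -> at (1,1): 0 [-], cum=1
Step 3: p0@ESC p1@(1,0) p2@(1,4) p3@(1,5) p4@(0,4) -> at (1,1): 0 [-], cum=1
Step 4: p0@ESC p1@(0,0) p2@(0,4) p3@(0,5) p4@(0,3) -> at (1,1): 0 [-], cum=1
Step 5: p0@ESC p1@ESC p2@(0,3) p3@(0,4) p4@(0,2) -> at (1,1): 0 [-], cum=1
Step 6: p0@ESC p1@ESC p2@(0,2) p3@(0,3) p4@ESC -> at (1,1): 0 [-], cum=1
Step 7: p0@ESC p1@ESC p2@ESC p3@(0,2) p4@ESC -> at (1,1): 0 [-], cum=1
Step 8: p0@ESC p1@ESC p2@ESC p3@ESC p4@ESC -> at (1,1): 0 [-], cum=1
Total visits = 1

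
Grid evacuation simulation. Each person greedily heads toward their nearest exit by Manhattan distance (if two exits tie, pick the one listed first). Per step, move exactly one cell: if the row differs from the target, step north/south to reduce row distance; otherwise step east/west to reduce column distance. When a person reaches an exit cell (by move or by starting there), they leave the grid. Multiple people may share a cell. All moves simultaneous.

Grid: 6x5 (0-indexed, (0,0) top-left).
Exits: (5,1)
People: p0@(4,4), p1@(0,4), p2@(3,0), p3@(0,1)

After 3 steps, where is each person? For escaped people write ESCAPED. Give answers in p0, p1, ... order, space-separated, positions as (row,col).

Step 1: p0:(4,4)->(5,4) | p1:(0,4)->(1,4) | p2:(3,0)->(4,0) | p3:(0,1)->(1,1)
Step 2: p0:(5,4)->(5,3) | p1:(1,4)->(2,4) | p2:(4,0)->(5,0) | p3:(1,1)->(2,1)
Step 3: p0:(5,3)->(5,2) | p1:(2,4)->(3,4) | p2:(5,0)->(5,1)->EXIT | p3:(2,1)->(3,1)

(5,2) (3,4) ESCAPED (3,1)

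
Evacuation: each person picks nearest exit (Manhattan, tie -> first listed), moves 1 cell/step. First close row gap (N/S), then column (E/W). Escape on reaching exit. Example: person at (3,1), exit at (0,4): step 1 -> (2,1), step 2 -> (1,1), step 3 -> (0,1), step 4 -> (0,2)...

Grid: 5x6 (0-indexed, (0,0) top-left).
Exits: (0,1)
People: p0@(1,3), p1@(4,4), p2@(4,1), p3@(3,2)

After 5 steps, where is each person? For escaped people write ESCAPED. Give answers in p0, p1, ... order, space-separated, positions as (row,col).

Step 1: p0:(1,3)->(0,3) | p1:(4,4)->(3,4) | p2:(4,1)->(3,1) | p3:(3,2)->(2,2)
Step 2: p0:(0,3)->(0,2) | p1:(3,4)->(2,4) | p2:(3,1)->(2,1) | p3:(2,2)->(1,2)
Step 3: p0:(0,2)->(0,1)->EXIT | p1:(2,4)->(1,4) | p2:(2,1)->(1,1) | p3:(1,2)->(0,2)
Step 4: p0:escaped | p1:(1,4)->(0,4) | p2:(1,1)->(0,1)->EXIT | p3:(0,2)->(0,1)->EXIT
Step 5: p0:escaped | p1:(0,4)->(0,3) | p2:escaped | p3:escaped

ESCAPED (0,3) ESCAPED ESCAPED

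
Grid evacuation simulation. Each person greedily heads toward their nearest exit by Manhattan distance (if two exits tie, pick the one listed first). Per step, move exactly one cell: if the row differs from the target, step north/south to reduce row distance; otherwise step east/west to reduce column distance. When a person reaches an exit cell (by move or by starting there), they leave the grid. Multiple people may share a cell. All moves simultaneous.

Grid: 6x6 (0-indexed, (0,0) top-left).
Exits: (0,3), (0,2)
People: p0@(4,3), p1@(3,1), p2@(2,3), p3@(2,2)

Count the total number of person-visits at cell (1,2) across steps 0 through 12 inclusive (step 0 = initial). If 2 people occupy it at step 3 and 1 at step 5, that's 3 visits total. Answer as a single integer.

Answer: 1

Derivation:
Step 0: p0@(4,3) p1@(3,1) p2@(2,3) p3@(2,2) -> at (1,2): 0 [-], cum=0
Step 1: p0@(3,3) p1@(2,1) p2@(1,3) p3@(1,2) -> at (1,2): 1 [p3], cum=1
Step 2: p0@(2,3) p1@(1,1) p2@ESC p3@ESC -> at (1,2): 0 [-], cum=1
Step 3: p0@(1,3) p1@(0,1) p2@ESC p3@ESC -> at (1,2): 0 [-], cum=1
Step 4: p0@ESC p1@ESC p2@ESC p3@ESC -> at (1,2): 0 [-], cum=1
Total visits = 1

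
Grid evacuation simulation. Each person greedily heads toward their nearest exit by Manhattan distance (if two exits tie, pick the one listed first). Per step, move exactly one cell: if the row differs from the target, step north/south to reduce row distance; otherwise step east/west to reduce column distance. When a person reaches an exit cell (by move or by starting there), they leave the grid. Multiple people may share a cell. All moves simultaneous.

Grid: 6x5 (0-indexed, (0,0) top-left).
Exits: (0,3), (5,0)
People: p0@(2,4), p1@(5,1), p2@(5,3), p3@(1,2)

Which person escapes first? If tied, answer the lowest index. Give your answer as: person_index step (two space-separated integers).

Answer: 1 1

Derivation:
Step 1: p0:(2,4)->(1,4) | p1:(5,1)->(5,0)->EXIT | p2:(5,3)->(5,2) | p3:(1,2)->(0,2)
Step 2: p0:(1,4)->(0,4) | p1:escaped | p2:(5,2)->(5,1) | p3:(0,2)->(0,3)->EXIT
Step 3: p0:(0,4)->(0,3)->EXIT | p1:escaped | p2:(5,1)->(5,0)->EXIT | p3:escaped
Exit steps: [3, 1, 3, 2]
First to escape: p1 at step 1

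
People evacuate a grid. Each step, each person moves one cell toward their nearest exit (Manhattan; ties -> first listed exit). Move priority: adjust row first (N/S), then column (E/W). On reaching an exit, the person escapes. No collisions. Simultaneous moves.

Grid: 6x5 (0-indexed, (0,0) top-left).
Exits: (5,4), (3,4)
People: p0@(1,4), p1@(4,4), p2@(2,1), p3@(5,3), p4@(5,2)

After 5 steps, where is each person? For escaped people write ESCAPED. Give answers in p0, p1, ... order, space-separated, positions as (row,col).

Step 1: p0:(1,4)->(2,4) | p1:(4,4)->(5,4)->EXIT | p2:(2,1)->(3,1) | p3:(5,3)->(5,4)->EXIT | p4:(5,2)->(5,3)
Step 2: p0:(2,4)->(3,4)->EXIT | p1:escaped | p2:(3,1)->(3,2) | p3:escaped | p4:(5,3)->(5,4)->EXIT
Step 3: p0:escaped | p1:escaped | p2:(3,2)->(3,3) | p3:escaped | p4:escaped
Step 4: p0:escaped | p1:escaped | p2:(3,3)->(3,4)->EXIT | p3:escaped | p4:escaped

ESCAPED ESCAPED ESCAPED ESCAPED ESCAPED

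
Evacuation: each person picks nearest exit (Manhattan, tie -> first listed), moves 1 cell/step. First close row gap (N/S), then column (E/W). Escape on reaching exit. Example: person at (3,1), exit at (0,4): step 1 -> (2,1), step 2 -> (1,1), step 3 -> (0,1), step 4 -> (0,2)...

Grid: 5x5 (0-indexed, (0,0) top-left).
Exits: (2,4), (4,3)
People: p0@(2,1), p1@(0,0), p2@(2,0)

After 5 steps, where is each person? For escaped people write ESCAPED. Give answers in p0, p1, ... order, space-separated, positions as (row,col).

Step 1: p0:(2,1)->(2,2) | p1:(0,0)->(1,0) | p2:(2,0)->(2,1)
Step 2: p0:(2,2)->(2,3) | p1:(1,0)->(2,0) | p2:(2,1)->(2,2)
Step 3: p0:(2,3)->(2,4)->EXIT | p1:(2,0)->(2,1) | p2:(2,2)->(2,3)
Step 4: p0:escaped | p1:(2,1)->(2,2) | p2:(2,3)->(2,4)->EXIT
Step 5: p0:escaped | p1:(2,2)->(2,3) | p2:escaped

ESCAPED (2,3) ESCAPED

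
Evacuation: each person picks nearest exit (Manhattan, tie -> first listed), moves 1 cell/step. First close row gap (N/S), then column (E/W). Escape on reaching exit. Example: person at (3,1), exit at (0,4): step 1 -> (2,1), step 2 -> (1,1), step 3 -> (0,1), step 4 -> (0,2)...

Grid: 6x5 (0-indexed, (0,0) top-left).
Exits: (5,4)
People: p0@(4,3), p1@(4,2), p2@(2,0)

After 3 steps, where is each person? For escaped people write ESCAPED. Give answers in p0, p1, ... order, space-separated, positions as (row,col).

Step 1: p0:(4,3)->(5,3) | p1:(4,2)->(5,2) | p2:(2,0)->(3,0)
Step 2: p0:(5,3)->(5,4)->EXIT | p1:(5,2)->(5,3) | p2:(3,0)->(4,0)
Step 3: p0:escaped | p1:(5,3)->(5,4)->EXIT | p2:(4,0)->(5,0)

ESCAPED ESCAPED (5,0)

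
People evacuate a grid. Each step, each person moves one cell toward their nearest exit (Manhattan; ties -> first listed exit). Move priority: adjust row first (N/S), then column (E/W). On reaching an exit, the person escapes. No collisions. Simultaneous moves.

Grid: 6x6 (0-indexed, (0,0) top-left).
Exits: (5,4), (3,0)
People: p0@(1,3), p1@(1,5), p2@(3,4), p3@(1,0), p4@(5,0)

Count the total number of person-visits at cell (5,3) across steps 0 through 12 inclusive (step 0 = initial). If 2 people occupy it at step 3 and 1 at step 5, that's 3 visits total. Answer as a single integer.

Step 0: p0@(1,3) p1@(1,5) p2@(3,4) p3@(1,0) p4@(5,0) -> at (5,3): 0 [-], cum=0
Step 1: p0@(2,3) p1@(2,5) p2@(4,4) p3@(2,0) p4@(4,0) -> at (5,3): 0 [-], cum=0
Step 2: p0@(3,3) p1@(3,5) p2@ESC p3@ESC p4@ESC -> at (5,3): 0 [-], cum=0
Step 3: p0@(4,3) p1@(4,5) p2@ESC p3@ESC p4@ESC -> at (5,3): 0 [-], cum=0
Step 4: p0@(5,3) p1@(5,5) p2@ESC p3@ESC p4@ESC -> at (5,3): 1 [p0], cum=1
Step 5: p0@ESC p1@ESC p2@ESC p3@ESC p4@ESC -> at (5,3): 0 [-], cum=1
Total visits = 1

Answer: 1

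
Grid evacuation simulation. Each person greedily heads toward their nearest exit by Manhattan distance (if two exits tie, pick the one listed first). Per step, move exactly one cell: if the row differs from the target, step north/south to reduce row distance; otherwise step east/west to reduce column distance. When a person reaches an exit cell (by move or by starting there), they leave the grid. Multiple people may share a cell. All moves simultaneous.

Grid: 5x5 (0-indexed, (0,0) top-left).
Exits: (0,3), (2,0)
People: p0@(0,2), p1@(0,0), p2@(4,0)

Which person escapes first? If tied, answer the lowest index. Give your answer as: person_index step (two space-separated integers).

Answer: 0 1

Derivation:
Step 1: p0:(0,2)->(0,3)->EXIT | p1:(0,0)->(1,0) | p2:(4,0)->(3,0)
Step 2: p0:escaped | p1:(1,0)->(2,0)->EXIT | p2:(3,0)->(2,0)->EXIT
Exit steps: [1, 2, 2]
First to escape: p0 at step 1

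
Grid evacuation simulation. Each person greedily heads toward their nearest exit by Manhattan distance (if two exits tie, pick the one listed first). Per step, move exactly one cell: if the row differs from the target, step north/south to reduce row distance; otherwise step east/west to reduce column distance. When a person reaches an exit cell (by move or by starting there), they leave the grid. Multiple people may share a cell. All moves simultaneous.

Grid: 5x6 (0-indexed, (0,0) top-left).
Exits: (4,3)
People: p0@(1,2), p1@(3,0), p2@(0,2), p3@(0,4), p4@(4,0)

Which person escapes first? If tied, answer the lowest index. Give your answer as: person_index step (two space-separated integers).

Answer: 4 3

Derivation:
Step 1: p0:(1,2)->(2,2) | p1:(3,0)->(4,0) | p2:(0,2)->(1,2) | p3:(0,4)->(1,4) | p4:(4,0)->(4,1)
Step 2: p0:(2,2)->(3,2) | p1:(4,0)->(4,1) | p2:(1,2)->(2,2) | p3:(1,4)->(2,4) | p4:(4,1)->(4,2)
Step 3: p0:(3,2)->(4,2) | p1:(4,1)->(4,2) | p2:(2,2)->(3,2) | p3:(2,4)->(3,4) | p4:(4,2)->(4,3)->EXIT
Step 4: p0:(4,2)->(4,3)->EXIT | p1:(4,2)->(4,3)->EXIT | p2:(3,2)->(4,2) | p3:(3,4)->(4,4) | p4:escaped
Step 5: p0:escaped | p1:escaped | p2:(4,2)->(4,3)->EXIT | p3:(4,4)->(4,3)->EXIT | p4:escaped
Exit steps: [4, 4, 5, 5, 3]
First to escape: p4 at step 3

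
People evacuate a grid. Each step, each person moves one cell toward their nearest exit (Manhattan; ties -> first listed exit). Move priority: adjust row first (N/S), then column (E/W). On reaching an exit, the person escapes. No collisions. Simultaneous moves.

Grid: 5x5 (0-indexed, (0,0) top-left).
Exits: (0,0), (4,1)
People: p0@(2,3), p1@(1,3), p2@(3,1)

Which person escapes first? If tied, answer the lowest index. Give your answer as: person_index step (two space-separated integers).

Answer: 2 1

Derivation:
Step 1: p0:(2,3)->(3,3) | p1:(1,3)->(0,3) | p2:(3,1)->(4,1)->EXIT
Step 2: p0:(3,3)->(4,3) | p1:(0,3)->(0,2) | p2:escaped
Step 3: p0:(4,3)->(4,2) | p1:(0,2)->(0,1) | p2:escaped
Step 4: p0:(4,2)->(4,1)->EXIT | p1:(0,1)->(0,0)->EXIT | p2:escaped
Exit steps: [4, 4, 1]
First to escape: p2 at step 1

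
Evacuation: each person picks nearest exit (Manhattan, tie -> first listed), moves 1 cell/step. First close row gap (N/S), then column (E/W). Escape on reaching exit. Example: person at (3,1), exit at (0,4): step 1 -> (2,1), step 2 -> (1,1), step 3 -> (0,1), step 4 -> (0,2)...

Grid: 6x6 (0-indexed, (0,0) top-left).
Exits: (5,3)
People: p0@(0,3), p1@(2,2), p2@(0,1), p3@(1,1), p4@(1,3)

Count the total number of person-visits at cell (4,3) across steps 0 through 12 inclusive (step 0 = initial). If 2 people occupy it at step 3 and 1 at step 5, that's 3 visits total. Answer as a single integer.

Answer: 2

Derivation:
Step 0: p0@(0,3) p1@(2,2) p2@(0,1) p3@(1,1) p4@(1,3) -> at (4,3): 0 [-], cum=0
Step 1: p0@(1,3) p1@(3,2) p2@(1,1) p3@(2,1) p4@(2,3) -> at (4,3): 0 [-], cum=0
Step 2: p0@(2,3) p1@(4,2) p2@(2,1) p3@(3,1) p4@(3,3) -> at (4,3): 0 [-], cum=0
Step 3: p0@(3,3) p1@(5,2) p2@(3,1) p3@(4,1) p4@(4,3) -> at (4,3): 1 [p4], cum=1
Step 4: p0@(4,3) p1@ESC p2@(4,1) p3@(5,1) p4@ESC -> at (4,3): 1 [p0], cum=2
Step 5: p0@ESC p1@ESC p2@(5,1) p3@(5,2) p4@ESC -> at (4,3): 0 [-], cum=2
Step 6: p0@ESC p1@ESC p2@(5,2) p3@ESC p4@ESC -> at (4,3): 0 [-], cum=2
Step 7: p0@ESC p1@ESC p2@ESC p3@ESC p4@ESC -> at (4,3): 0 [-], cum=2
Total visits = 2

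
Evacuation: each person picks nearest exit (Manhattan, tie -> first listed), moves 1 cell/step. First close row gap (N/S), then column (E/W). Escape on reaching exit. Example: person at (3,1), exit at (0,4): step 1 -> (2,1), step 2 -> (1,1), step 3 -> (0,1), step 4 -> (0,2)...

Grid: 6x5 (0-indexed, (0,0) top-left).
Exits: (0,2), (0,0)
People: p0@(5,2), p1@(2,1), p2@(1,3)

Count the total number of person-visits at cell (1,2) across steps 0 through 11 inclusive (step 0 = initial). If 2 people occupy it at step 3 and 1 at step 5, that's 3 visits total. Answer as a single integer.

Answer: 1

Derivation:
Step 0: p0@(5,2) p1@(2,1) p2@(1,3) -> at (1,2): 0 [-], cum=0
Step 1: p0@(4,2) p1@(1,1) p2@(0,3) -> at (1,2): 0 [-], cum=0
Step 2: p0@(3,2) p1@(0,1) p2@ESC -> at (1,2): 0 [-], cum=0
Step 3: p0@(2,2) p1@ESC p2@ESC -> at (1,2): 0 [-], cum=0
Step 4: p0@(1,2) p1@ESC p2@ESC -> at (1,2): 1 [p0], cum=1
Step 5: p0@ESC p1@ESC p2@ESC -> at (1,2): 0 [-], cum=1
Total visits = 1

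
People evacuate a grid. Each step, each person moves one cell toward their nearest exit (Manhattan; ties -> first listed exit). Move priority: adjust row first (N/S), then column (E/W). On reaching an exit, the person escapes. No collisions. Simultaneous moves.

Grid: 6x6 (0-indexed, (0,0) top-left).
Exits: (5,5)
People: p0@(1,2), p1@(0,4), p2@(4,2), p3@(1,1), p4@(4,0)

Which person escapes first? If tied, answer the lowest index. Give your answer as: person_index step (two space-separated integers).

Answer: 2 4

Derivation:
Step 1: p0:(1,2)->(2,2) | p1:(0,4)->(1,4) | p2:(4,2)->(5,2) | p3:(1,1)->(2,1) | p4:(4,0)->(5,0)
Step 2: p0:(2,2)->(3,2) | p1:(1,4)->(2,4) | p2:(5,2)->(5,3) | p3:(2,1)->(3,1) | p4:(5,0)->(5,1)
Step 3: p0:(3,2)->(4,2) | p1:(2,4)->(3,4) | p2:(5,3)->(5,4) | p3:(3,1)->(4,1) | p4:(5,1)->(5,2)
Step 4: p0:(4,2)->(5,2) | p1:(3,4)->(4,4) | p2:(5,4)->(5,5)->EXIT | p3:(4,1)->(5,1) | p4:(5,2)->(5,3)
Step 5: p0:(5,2)->(5,3) | p1:(4,4)->(5,4) | p2:escaped | p3:(5,1)->(5,2) | p4:(5,3)->(5,4)
Step 6: p0:(5,3)->(5,4) | p1:(5,4)->(5,5)->EXIT | p2:escaped | p3:(5,2)->(5,3) | p4:(5,4)->(5,5)->EXIT
Step 7: p0:(5,4)->(5,5)->EXIT | p1:escaped | p2:escaped | p3:(5,3)->(5,4) | p4:escaped
Step 8: p0:escaped | p1:escaped | p2:escaped | p3:(5,4)->(5,5)->EXIT | p4:escaped
Exit steps: [7, 6, 4, 8, 6]
First to escape: p2 at step 4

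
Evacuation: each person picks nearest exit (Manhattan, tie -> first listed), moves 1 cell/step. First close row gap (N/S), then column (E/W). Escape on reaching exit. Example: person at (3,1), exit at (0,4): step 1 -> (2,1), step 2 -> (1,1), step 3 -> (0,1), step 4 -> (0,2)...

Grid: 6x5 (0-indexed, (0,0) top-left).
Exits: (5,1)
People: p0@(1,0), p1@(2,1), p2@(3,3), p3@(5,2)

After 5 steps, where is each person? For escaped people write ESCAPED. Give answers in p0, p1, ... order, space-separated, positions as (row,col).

Step 1: p0:(1,0)->(2,0) | p1:(2,1)->(3,1) | p2:(3,3)->(4,3) | p3:(5,2)->(5,1)->EXIT
Step 2: p0:(2,0)->(3,0) | p1:(3,1)->(4,1) | p2:(4,3)->(5,3) | p3:escaped
Step 3: p0:(3,0)->(4,0) | p1:(4,1)->(5,1)->EXIT | p2:(5,3)->(5,2) | p3:escaped
Step 4: p0:(4,0)->(5,0) | p1:escaped | p2:(5,2)->(5,1)->EXIT | p3:escaped
Step 5: p0:(5,0)->(5,1)->EXIT | p1:escaped | p2:escaped | p3:escaped

ESCAPED ESCAPED ESCAPED ESCAPED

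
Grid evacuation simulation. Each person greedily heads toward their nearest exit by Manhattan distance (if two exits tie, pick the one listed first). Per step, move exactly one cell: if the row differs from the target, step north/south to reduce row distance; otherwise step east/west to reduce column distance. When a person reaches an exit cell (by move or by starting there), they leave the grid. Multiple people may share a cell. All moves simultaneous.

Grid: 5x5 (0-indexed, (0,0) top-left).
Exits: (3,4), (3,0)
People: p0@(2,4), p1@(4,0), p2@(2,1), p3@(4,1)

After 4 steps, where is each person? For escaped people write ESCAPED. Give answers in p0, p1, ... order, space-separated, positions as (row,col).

Step 1: p0:(2,4)->(3,4)->EXIT | p1:(4,0)->(3,0)->EXIT | p2:(2,1)->(3,1) | p3:(4,1)->(3,1)
Step 2: p0:escaped | p1:escaped | p2:(3,1)->(3,0)->EXIT | p3:(3,1)->(3,0)->EXIT

ESCAPED ESCAPED ESCAPED ESCAPED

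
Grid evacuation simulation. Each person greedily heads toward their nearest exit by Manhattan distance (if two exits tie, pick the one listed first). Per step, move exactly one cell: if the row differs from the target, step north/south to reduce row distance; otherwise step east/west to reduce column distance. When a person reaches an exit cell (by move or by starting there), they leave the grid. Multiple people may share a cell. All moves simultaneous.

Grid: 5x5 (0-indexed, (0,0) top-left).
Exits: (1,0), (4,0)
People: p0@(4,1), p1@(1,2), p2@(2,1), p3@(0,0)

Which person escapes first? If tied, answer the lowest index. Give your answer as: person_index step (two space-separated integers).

Step 1: p0:(4,1)->(4,0)->EXIT | p1:(1,2)->(1,1) | p2:(2,1)->(1,1) | p3:(0,0)->(1,0)->EXIT
Step 2: p0:escaped | p1:(1,1)->(1,0)->EXIT | p2:(1,1)->(1,0)->EXIT | p3:escaped
Exit steps: [1, 2, 2, 1]
First to escape: p0 at step 1

Answer: 0 1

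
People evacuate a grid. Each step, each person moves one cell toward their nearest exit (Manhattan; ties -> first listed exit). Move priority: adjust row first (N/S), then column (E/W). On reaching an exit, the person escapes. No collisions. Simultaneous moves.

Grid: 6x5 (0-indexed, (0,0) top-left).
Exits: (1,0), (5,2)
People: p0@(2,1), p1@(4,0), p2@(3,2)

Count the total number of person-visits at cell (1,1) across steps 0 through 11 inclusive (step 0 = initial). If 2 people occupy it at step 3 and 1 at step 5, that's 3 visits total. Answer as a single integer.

Answer: 1

Derivation:
Step 0: p0@(2,1) p1@(4,0) p2@(3,2) -> at (1,1): 0 [-], cum=0
Step 1: p0@(1,1) p1@(3,0) p2@(4,2) -> at (1,1): 1 [p0], cum=1
Step 2: p0@ESC p1@(2,0) p2@ESC -> at (1,1): 0 [-], cum=1
Step 3: p0@ESC p1@ESC p2@ESC -> at (1,1): 0 [-], cum=1
Total visits = 1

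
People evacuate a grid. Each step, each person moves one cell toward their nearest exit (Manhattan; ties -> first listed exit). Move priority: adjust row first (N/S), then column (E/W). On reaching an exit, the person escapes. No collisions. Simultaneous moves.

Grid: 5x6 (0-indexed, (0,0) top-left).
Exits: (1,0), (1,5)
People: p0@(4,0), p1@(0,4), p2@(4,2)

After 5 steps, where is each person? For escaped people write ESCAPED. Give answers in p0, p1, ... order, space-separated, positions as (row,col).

Step 1: p0:(4,0)->(3,0) | p1:(0,4)->(1,4) | p2:(4,2)->(3,2)
Step 2: p0:(3,0)->(2,0) | p1:(1,4)->(1,5)->EXIT | p2:(3,2)->(2,2)
Step 3: p0:(2,0)->(1,0)->EXIT | p1:escaped | p2:(2,2)->(1,2)
Step 4: p0:escaped | p1:escaped | p2:(1,2)->(1,1)
Step 5: p0:escaped | p1:escaped | p2:(1,1)->(1,0)->EXIT

ESCAPED ESCAPED ESCAPED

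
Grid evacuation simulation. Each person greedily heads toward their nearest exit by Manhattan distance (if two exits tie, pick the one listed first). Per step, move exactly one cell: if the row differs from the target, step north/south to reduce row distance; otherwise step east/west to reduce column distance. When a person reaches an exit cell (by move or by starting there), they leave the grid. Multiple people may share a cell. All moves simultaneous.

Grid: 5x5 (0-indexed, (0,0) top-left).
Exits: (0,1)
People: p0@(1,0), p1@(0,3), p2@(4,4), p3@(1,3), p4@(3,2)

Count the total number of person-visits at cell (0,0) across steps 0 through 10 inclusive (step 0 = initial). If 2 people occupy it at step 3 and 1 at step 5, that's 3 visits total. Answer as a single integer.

Answer: 1

Derivation:
Step 0: p0@(1,0) p1@(0,3) p2@(4,4) p3@(1,3) p4@(3,2) -> at (0,0): 0 [-], cum=0
Step 1: p0@(0,0) p1@(0,2) p2@(3,4) p3@(0,3) p4@(2,2) -> at (0,0): 1 [p0], cum=1
Step 2: p0@ESC p1@ESC p2@(2,4) p3@(0,2) p4@(1,2) -> at (0,0): 0 [-], cum=1
Step 3: p0@ESC p1@ESC p2@(1,4) p3@ESC p4@(0,2) -> at (0,0): 0 [-], cum=1
Step 4: p0@ESC p1@ESC p2@(0,4) p3@ESC p4@ESC -> at (0,0): 0 [-], cum=1
Step 5: p0@ESC p1@ESC p2@(0,3) p3@ESC p4@ESC -> at (0,0): 0 [-], cum=1
Step 6: p0@ESC p1@ESC p2@(0,2) p3@ESC p4@ESC -> at (0,0): 0 [-], cum=1
Step 7: p0@ESC p1@ESC p2@ESC p3@ESC p4@ESC -> at (0,0): 0 [-], cum=1
Total visits = 1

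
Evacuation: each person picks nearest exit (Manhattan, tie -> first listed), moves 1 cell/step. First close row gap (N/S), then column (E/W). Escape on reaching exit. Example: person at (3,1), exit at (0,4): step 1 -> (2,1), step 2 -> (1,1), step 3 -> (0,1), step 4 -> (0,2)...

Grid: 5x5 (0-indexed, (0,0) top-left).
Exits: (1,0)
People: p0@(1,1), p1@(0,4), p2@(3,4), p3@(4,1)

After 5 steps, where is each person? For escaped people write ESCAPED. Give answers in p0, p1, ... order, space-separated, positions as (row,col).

Step 1: p0:(1,1)->(1,0)->EXIT | p1:(0,4)->(1,4) | p2:(3,4)->(2,4) | p3:(4,1)->(3,1)
Step 2: p0:escaped | p1:(1,4)->(1,3) | p2:(2,4)->(1,4) | p3:(3,1)->(2,1)
Step 3: p0:escaped | p1:(1,3)->(1,2) | p2:(1,4)->(1,3) | p3:(2,1)->(1,1)
Step 4: p0:escaped | p1:(1,2)->(1,1) | p2:(1,3)->(1,2) | p3:(1,1)->(1,0)->EXIT
Step 5: p0:escaped | p1:(1,1)->(1,0)->EXIT | p2:(1,2)->(1,1) | p3:escaped

ESCAPED ESCAPED (1,1) ESCAPED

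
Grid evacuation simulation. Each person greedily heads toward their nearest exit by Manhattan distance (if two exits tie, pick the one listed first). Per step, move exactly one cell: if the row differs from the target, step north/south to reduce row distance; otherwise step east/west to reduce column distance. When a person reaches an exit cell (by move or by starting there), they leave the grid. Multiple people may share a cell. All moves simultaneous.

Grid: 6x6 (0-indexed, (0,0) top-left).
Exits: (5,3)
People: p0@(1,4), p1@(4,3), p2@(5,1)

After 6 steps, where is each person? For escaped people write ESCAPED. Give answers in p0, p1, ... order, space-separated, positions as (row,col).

Step 1: p0:(1,4)->(2,4) | p1:(4,3)->(5,3)->EXIT | p2:(5,1)->(5,2)
Step 2: p0:(2,4)->(3,4) | p1:escaped | p2:(5,2)->(5,3)->EXIT
Step 3: p0:(3,4)->(4,4) | p1:escaped | p2:escaped
Step 4: p0:(4,4)->(5,4) | p1:escaped | p2:escaped
Step 5: p0:(5,4)->(5,3)->EXIT | p1:escaped | p2:escaped

ESCAPED ESCAPED ESCAPED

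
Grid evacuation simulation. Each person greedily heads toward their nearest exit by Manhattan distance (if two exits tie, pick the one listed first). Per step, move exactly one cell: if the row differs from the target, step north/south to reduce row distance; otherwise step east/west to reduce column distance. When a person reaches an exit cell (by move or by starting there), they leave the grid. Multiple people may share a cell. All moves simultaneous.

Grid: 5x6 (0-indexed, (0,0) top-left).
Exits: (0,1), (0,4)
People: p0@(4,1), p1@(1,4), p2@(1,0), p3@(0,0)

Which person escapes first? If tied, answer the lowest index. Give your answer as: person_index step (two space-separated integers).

Step 1: p0:(4,1)->(3,1) | p1:(1,4)->(0,4)->EXIT | p2:(1,0)->(0,0) | p3:(0,0)->(0,1)->EXIT
Step 2: p0:(3,1)->(2,1) | p1:escaped | p2:(0,0)->(0,1)->EXIT | p3:escaped
Step 3: p0:(2,1)->(1,1) | p1:escaped | p2:escaped | p3:escaped
Step 4: p0:(1,1)->(0,1)->EXIT | p1:escaped | p2:escaped | p3:escaped
Exit steps: [4, 1, 2, 1]
First to escape: p1 at step 1

Answer: 1 1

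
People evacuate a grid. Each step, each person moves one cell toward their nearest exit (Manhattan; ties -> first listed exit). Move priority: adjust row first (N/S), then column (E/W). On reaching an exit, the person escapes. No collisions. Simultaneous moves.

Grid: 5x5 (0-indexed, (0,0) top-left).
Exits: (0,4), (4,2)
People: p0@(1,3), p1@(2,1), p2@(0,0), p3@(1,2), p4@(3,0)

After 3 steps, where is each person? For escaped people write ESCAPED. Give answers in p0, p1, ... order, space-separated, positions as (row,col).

Step 1: p0:(1,3)->(0,3) | p1:(2,1)->(3,1) | p2:(0,0)->(0,1) | p3:(1,2)->(0,2) | p4:(3,0)->(4,0)
Step 2: p0:(0,3)->(0,4)->EXIT | p1:(3,1)->(4,1) | p2:(0,1)->(0,2) | p3:(0,2)->(0,3) | p4:(4,0)->(4,1)
Step 3: p0:escaped | p1:(4,1)->(4,2)->EXIT | p2:(0,2)->(0,3) | p3:(0,3)->(0,4)->EXIT | p4:(4,1)->(4,2)->EXIT

ESCAPED ESCAPED (0,3) ESCAPED ESCAPED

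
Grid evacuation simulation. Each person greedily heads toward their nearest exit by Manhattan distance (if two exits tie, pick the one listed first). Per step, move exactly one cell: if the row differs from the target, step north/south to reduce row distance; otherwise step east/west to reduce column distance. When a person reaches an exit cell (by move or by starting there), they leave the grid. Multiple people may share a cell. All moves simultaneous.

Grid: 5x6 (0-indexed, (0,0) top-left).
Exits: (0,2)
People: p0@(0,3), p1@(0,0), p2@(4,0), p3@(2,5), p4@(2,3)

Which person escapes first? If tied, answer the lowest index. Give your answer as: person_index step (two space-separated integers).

Answer: 0 1

Derivation:
Step 1: p0:(0,3)->(0,2)->EXIT | p1:(0,0)->(0,1) | p2:(4,0)->(3,0) | p3:(2,5)->(1,5) | p4:(2,3)->(1,3)
Step 2: p0:escaped | p1:(0,1)->(0,2)->EXIT | p2:(3,0)->(2,0) | p3:(1,5)->(0,5) | p4:(1,3)->(0,3)
Step 3: p0:escaped | p1:escaped | p2:(2,0)->(1,0) | p3:(0,5)->(0,4) | p4:(0,3)->(0,2)->EXIT
Step 4: p0:escaped | p1:escaped | p2:(1,0)->(0,0) | p3:(0,4)->(0,3) | p4:escaped
Step 5: p0:escaped | p1:escaped | p2:(0,0)->(0,1) | p3:(0,3)->(0,2)->EXIT | p4:escaped
Step 6: p0:escaped | p1:escaped | p2:(0,1)->(0,2)->EXIT | p3:escaped | p4:escaped
Exit steps: [1, 2, 6, 5, 3]
First to escape: p0 at step 1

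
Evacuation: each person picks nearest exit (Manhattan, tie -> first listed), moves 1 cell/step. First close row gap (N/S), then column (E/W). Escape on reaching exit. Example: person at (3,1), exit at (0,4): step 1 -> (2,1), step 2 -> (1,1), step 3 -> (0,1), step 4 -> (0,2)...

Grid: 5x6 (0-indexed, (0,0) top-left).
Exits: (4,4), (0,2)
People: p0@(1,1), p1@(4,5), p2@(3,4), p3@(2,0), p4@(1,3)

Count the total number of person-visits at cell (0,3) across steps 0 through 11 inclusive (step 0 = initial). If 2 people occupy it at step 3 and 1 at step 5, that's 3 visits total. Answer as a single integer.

Answer: 1

Derivation:
Step 0: p0@(1,1) p1@(4,5) p2@(3,4) p3@(2,0) p4@(1,3) -> at (0,3): 0 [-], cum=0
Step 1: p0@(0,1) p1@ESC p2@ESC p3@(1,0) p4@(0,3) -> at (0,3): 1 [p4], cum=1
Step 2: p0@ESC p1@ESC p2@ESC p3@(0,0) p4@ESC -> at (0,3): 0 [-], cum=1
Step 3: p0@ESC p1@ESC p2@ESC p3@(0,1) p4@ESC -> at (0,3): 0 [-], cum=1
Step 4: p0@ESC p1@ESC p2@ESC p3@ESC p4@ESC -> at (0,3): 0 [-], cum=1
Total visits = 1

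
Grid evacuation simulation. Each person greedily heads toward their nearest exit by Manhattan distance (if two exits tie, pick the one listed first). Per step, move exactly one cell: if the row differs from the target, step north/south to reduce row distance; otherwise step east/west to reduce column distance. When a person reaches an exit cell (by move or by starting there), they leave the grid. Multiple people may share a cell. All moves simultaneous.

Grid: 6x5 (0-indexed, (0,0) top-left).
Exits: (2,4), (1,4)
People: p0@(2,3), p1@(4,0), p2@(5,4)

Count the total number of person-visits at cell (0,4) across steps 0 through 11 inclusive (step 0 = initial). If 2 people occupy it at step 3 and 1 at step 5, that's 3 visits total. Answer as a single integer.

Answer: 0

Derivation:
Step 0: p0@(2,3) p1@(4,0) p2@(5,4) -> at (0,4): 0 [-], cum=0
Step 1: p0@ESC p1@(3,0) p2@(4,4) -> at (0,4): 0 [-], cum=0
Step 2: p0@ESC p1@(2,0) p2@(3,4) -> at (0,4): 0 [-], cum=0
Step 3: p0@ESC p1@(2,1) p2@ESC -> at (0,4): 0 [-], cum=0
Step 4: p0@ESC p1@(2,2) p2@ESC -> at (0,4): 0 [-], cum=0
Step 5: p0@ESC p1@(2,3) p2@ESC -> at (0,4): 0 [-], cum=0
Step 6: p0@ESC p1@ESC p2@ESC -> at (0,4): 0 [-], cum=0
Total visits = 0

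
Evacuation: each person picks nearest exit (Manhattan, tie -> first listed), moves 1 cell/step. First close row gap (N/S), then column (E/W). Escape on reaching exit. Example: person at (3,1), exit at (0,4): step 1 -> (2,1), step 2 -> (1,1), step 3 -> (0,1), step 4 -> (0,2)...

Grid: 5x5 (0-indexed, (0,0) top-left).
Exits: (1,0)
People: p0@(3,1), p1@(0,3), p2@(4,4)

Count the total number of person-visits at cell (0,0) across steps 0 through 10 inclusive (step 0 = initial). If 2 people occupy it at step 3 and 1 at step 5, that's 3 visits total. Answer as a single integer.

Answer: 0

Derivation:
Step 0: p0@(3,1) p1@(0,3) p2@(4,4) -> at (0,0): 0 [-], cum=0
Step 1: p0@(2,1) p1@(1,3) p2@(3,4) -> at (0,0): 0 [-], cum=0
Step 2: p0@(1,1) p1@(1,2) p2@(2,4) -> at (0,0): 0 [-], cum=0
Step 3: p0@ESC p1@(1,1) p2@(1,4) -> at (0,0): 0 [-], cum=0
Step 4: p0@ESC p1@ESC p2@(1,3) -> at (0,0): 0 [-], cum=0
Step 5: p0@ESC p1@ESC p2@(1,2) -> at (0,0): 0 [-], cum=0
Step 6: p0@ESC p1@ESC p2@(1,1) -> at (0,0): 0 [-], cum=0
Step 7: p0@ESC p1@ESC p2@ESC -> at (0,0): 0 [-], cum=0
Total visits = 0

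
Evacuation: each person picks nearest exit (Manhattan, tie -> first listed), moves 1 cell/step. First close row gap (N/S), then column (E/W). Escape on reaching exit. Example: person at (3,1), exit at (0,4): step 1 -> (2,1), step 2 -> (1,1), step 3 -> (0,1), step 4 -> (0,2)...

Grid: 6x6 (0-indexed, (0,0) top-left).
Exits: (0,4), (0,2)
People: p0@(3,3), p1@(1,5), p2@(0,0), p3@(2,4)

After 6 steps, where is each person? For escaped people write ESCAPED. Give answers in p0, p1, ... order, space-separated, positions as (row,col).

Step 1: p0:(3,3)->(2,3) | p1:(1,5)->(0,5) | p2:(0,0)->(0,1) | p3:(2,4)->(1,4)
Step 2: p0:(2,3)->(1,3) | p1:(0,5)->(0,4)->EXIT | p2:(0,1)->(0,2)->EXIT | p3:(1,4)->(0,4)->EXIT
Step 3: p0:(1,3)->(0,3) | p1:escaped | p2:escaped | p3:escaped
Step 4: p0:(0,3)->(0,4)->EXIT | p1:escaped | p2:escaped | p3:escaped

ESCAPED ESCAPED ESCAPED ESCAPED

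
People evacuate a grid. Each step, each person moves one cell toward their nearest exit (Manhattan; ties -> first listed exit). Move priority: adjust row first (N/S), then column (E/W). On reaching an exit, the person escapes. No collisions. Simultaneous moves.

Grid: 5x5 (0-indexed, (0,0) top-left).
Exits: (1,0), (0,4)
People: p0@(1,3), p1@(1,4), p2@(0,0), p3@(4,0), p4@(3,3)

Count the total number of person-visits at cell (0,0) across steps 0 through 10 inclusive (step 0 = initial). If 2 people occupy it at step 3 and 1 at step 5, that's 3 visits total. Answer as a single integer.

Answer: 1

Derivation:
Step 0: p0@(1,3) p1@(1,4) p2@(0,0) p3@(4,0) p4@(3,3) -> at (0,0): 1 [p2], cum=1
Step 1: p0@(0,3) p1@ESC p2@ESC p3@(3,0) p4@(2,3) -> at (0,0): 0 [-], cum=1
Step 2: p0@ESC p1@ESC p2@ESC p3@(2,0) p4@(1,3) -> at (0,0): 0 [-], cum=1
Step 3: p0@ESC p1@ESC p2@ESC p3@ESC p4@(0,3) -> at (0,0): 0 [-], cum=1
Step 4: p0@ESC p1@ESC p2@ESC p3@ESC p4@ESC -> at (0,0): 0 [-], cum=1
Total visits = 1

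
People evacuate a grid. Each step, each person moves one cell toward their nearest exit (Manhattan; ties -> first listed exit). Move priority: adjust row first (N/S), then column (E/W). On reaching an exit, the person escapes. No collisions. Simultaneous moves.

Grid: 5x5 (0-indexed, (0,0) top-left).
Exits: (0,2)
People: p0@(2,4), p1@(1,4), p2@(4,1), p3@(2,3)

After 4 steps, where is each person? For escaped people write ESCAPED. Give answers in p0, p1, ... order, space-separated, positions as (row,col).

Step 1: p0:(2,4)->(1,4) | p1:(1,4)->(0,4) | p2:(4,1)->(3,1) | p3:(2,3)->(1,3)
Step 2: p0:(1,4)->(0,4) | p1:(0,4)->(0,3) | p2:(3,1)->(2,1) | p3:(1,3)->(0,3)
Step 3: p0:(0,4)->(0,3) | p1:(0,3)->(0,2)->EXIT | p2:(2,1)->(1,1) | p3:(0,3)->(0,2)->EXIT
Step 4: p0:(0,3)->(0,2)->EXIT | p1:escaped | p2:(1,1)->(0,1) | p3:escaped

ESCAPED ESCAPED (0,1) ESCAPED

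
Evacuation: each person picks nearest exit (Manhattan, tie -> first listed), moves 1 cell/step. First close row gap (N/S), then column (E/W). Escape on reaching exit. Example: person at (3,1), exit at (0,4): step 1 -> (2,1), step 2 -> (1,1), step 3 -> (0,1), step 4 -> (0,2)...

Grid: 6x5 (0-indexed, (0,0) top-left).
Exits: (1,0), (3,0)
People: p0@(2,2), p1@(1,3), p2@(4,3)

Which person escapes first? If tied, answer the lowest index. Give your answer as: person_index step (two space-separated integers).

Answer: 0 3

Derivation:
Step 1: p0:(2,2)->(1,2) | p1:(1,3)->(1,2) | p2:(4,3)->(3,3)
Step 2: p0:(1,2)->(1,1) | p1:(1,2)->(1,1) | p2:(3,3)->(3,2)
Step 3: p0:(1,1)->(1,0)->EXIT | p1:(1,1)->(1,0)->EXIT | p2:(3,2)->(3,1)
Step 4: p0:escaped | p1:escaped | p2:(3,1)->(3,0)->EXIT
Exit steps: [3, 3, 4]
First to escape: p0 at step 3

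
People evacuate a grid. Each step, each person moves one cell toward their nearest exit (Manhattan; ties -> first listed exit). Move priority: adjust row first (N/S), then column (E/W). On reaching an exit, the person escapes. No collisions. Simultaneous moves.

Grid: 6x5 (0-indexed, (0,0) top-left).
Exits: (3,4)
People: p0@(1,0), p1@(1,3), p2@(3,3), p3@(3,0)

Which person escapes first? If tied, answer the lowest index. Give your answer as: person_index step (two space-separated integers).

Step 1: p0:(1,0)->(2,0) | p1:(1,3)->(2,3) | p2:(3,3)->(3,4)->EXIT | p3:(3,0)->(3,1)
Step 2: p0:(2,0)->(3,0) | p1:(2,3)->(3,3) | p2:escaped | p3:(3,1)->(3,2)
Step 3: p0:(3,0)->(3,1) | p1:(3,3)->(3,4)->EXIT | p2:escaped | p3:(3,2)->(3,3)
Step 4: p0:(3,1)->(3,2) | p1:escaped | p2:escaped | p3:(3,3)->(3,4)->EXIT
Step 5: p0:(3,2)->(3,3) | p1:escaped | p2:escaped | p3:escaped
Step 6: p0:(3,3)->(3,4)->EXIT | p1:escaped | p2:escaped | p3:escaped
Exit steps: [6, 3, 1, 4]
First to escape: p2 at step 1

Answer: 2 1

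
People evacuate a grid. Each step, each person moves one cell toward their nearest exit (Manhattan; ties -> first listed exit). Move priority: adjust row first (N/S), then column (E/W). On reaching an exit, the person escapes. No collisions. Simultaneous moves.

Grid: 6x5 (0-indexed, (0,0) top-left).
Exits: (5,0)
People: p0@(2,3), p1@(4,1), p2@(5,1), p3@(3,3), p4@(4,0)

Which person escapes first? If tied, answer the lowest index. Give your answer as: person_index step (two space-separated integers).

Step 1: p0:(2,3)->(3,3) | p1:(4,1)->(5,1) | p2:(5,1)->(5,0)->EXIT | p3:(3,3)->(4,3) | p4:(4,0)->(5,0)->EXIT
Step 2: p0:(3,3)->(4,3) | p1:(5,1)->(5,0)->EXIT | p2:escaped | p3:(4,3)->(5,3) | p4:escaped
Step 3: p0:(4,3)->(5,3) | p1:escaped | p2:escaped | p3:(5,3)->(5,2) | p4:escaped
Step 4: p0:(5,3)->(5,2) | p1:escaped | p2:escaped | p3:(5,2)->(5,1) | p4:escaped
Step 5: p0:(5,2)->(5,1) | p1:escaped | p2:escaped | p3:(5,1)->(5,0)->EXIT | p4:escaped
Step 6: p0:(5,1)->(5,0)->EXIT | p1:escaped | p2:escaped | p3:escaped | p4:escaped
Exit steps: [6, 2, 1, 5, 1]
First to escape: p2 at step 1

Answer: 2 1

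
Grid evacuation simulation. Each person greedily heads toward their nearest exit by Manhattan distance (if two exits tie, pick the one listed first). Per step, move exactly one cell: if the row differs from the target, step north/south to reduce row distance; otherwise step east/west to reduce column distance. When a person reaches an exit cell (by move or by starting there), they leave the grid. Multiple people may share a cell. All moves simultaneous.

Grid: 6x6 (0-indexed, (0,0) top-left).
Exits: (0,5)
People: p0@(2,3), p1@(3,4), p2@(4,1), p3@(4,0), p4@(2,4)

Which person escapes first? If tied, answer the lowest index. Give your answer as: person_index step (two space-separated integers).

Answer: 4 3

Derivation:
Step 1: p0:(2,3)->(1,3) | p1:(3,4)->(2,4) | p2:(4,1)->(3,1) | p3:(4,0)->(3,0) | p4:(2,4)->(1,4)
Step 2: p0:(1,3)->(0,3) | p1:(2,4)->(1,4) | p2:(3,1)->(2,1) | p3:(3,0)->(2,0) | p4:(1,4)->(0,4)
Step 3: p0:(0,3)->(0,4) | p1:(1,4)->(0,4) | p2:(2,1)->(1,1) | p3:(2,0)->(1,0) | p4:(0,4)->(0,5)->EXIT
Step 4: p0:(0,4)->(0,5)->EXIT | p1:(0,4)->(0,5)->EXIT | p2:(1,1)->(0,1) | p3:(1,0)->(0,0) | p4:escaped
Step 5: p0:escaped | p1:escaped | p2:(0,1)->(0,2) | p3:(0,0)->(0,1) | p4:escaped
Step 6: p0:escaped | p1:escaped | p2:(0,2)->(0,3) | p3:(0,1)->(0,2) | p4:escaped
Step 7: p0:escaped | p1:escaped | p2:(0,3)->(0,4) | p3:(0,2)->(0,3) | p4:escaped
Step 8: p0:escaped | p1:escaped | p2:(0,4)->(0,5)->EXIT | p3:(0,3)->(0,4) | p4:escaped
Step 9: p0:escaped | p1:escaped | p2:escaped | p3:(0,4)->(0,5)->EXIT | p4:escaped
Exit steps: [4, 4, 8, 9, 3]
First to escape: p4 at step 3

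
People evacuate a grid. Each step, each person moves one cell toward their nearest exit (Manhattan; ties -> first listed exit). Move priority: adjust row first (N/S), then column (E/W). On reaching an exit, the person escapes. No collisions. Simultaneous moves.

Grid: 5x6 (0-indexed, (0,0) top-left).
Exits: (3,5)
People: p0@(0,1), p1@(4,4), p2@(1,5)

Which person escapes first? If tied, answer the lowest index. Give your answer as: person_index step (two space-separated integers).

Answer: 1 2

Derivation:
Step 1: p0:(0,1)->(1,1) | p1:(4,4)->(3,4) | p2:(1,5)->(2,5)
Step 2: p0:(1,1)->(2,1) | p1:(3,4)->(3,5)->EXIT | p2:(2,5)->(3,5)->EXIT
Step 3: p0:(2,1)->(3,1) | p1:escaped | p2:escaped
Step 4: p0:(3,1)->(3,2) | p1:escaped | p2:escaped
Step 5: p0:(3,2)->(3,3) | p1:escaped | p2:escaped
Step 6: p0:(3,3)->(3,4) | p1:escaped | p2:escaped
Step 7: p0:(3,4)->(3,5)->EXIT | p1:escaped | p2:escaped
Exit steps: [7, 2, 2]
First to escape: p1 at step 2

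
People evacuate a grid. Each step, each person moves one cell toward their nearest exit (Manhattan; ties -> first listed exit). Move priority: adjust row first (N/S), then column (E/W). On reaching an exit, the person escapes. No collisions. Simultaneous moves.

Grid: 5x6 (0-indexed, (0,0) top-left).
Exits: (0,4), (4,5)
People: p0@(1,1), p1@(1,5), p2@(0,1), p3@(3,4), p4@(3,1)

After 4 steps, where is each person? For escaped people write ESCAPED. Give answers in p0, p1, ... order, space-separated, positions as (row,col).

Step 1: p0:(1,1)->(0,1) | p1:(1,5)->(0,5) | p2:(0,1)->(0,2) | p3:(3,4)->(4,4) | p4:(3,1)->(4,1)
Step 2: p0:(0,1)->(0,2) | p1:(0,5)->(0,4)->EXIT | p2:(0,2)->(0,3) | p3:(4,4)->(4,5)->EXIT | p4:(4,1)->(4,2)
Step 3: p0:(0,2)->(0,3) | p1:escaped | p2:(0,3)->(0,4)->EXIT | p3:escaped | p4:(4,2)->(4,3)
Step 4: p0:(0,3)->(0,4)->EXIT | p1:escaped | p2:escaped | p3:escaped | p4:(4,3)->(4,4)

ESCAPED ESCAPED ESCAPED ESCAPED (4,4)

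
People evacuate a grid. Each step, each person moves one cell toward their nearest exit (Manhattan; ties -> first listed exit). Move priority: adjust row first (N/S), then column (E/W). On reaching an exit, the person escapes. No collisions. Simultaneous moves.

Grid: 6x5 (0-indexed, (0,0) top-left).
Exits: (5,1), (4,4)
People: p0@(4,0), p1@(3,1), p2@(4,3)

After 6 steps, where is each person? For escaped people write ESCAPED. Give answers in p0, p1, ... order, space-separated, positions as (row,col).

Step 1: p0:(4,0)->(5,0) | p1:(3,1)->(4,1) | p2:(4,3)->(4,4)->EXIT
Step 2: p0:(5,0)->(5,1)->EXIT | p1:(4,1)->(5,1)->EXIT | p2:escaped

ESCAPED ESCAPED ESCAPED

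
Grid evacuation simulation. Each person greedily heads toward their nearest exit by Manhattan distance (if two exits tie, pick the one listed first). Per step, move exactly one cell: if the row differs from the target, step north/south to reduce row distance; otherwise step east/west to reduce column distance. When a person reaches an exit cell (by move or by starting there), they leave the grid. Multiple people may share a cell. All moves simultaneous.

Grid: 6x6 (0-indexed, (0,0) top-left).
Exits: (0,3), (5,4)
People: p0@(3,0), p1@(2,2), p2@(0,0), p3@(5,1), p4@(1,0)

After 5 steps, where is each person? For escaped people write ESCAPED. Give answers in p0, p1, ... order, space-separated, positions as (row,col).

Step 1: p0:(3,0)->(2,0) | p1:(2,2)->(1,2) | p2:(0,0)->(0,1) | p3:(5,1)->(5,2) | p4:(1,0)->(0,0)
Step 2: p0:(2,0)->(1,0) | p1:(1,2)->(0,2) | p2:(0,1)->(0,2) | p3:(5,2)->(5,3) | p4:(0,0)->(0,1)
Step 3: p0:(1,0)->(0,0) | p1:(0,2)->(0,3)->EXIT | p2:(0,2)->(0,3)->EXIT | p3:(5,3)->(5,4)->EXIT | p4:(0,1)->(0,2)
Step 4: p0:(0,0)->(0,1) | p1:escaped | p2:escaped | p3:escaped | p4:(0,2)->(0,3)->EXIT
Step 5: p0:(0,1)->(0,2) | p1:escaped | p2:escaped | p3:escaped | p4:escaped

(0,2) ESCAPED ESCAPED ESCAPED ESCAPED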